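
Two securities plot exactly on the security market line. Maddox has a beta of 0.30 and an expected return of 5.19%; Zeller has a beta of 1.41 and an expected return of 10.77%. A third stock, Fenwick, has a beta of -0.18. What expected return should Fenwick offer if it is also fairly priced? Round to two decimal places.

2.78%

MRP (SML slope) = (10.77% − 5.19%) / (1.41 − 0.30) = 5.58% / 1.11 = 5.0270%
R_f (intercept) = 5.19% − 0.30 × 5.0270% = 3.6819%
E(R_Fenwick) = R_f + β × MRP = 3.6819% + -0.18 × 5.0270% = 2.78%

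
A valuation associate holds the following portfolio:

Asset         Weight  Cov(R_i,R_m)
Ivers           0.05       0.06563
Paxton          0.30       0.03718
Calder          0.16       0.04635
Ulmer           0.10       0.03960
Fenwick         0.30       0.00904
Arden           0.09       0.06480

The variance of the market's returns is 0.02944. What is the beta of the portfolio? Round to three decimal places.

β_Ivers = 0.06563 / 0.02944 = 2.2293
β_Paxton = 0.03718 / 0.02944 = 1.2629
β_Calder = 0.04635 / 0.02944 = 1.5744
β_Ulmer = 0.03960 / 0.02944 = 1.3451
β_Fenwick = 0.00904 / 0.02944 = 0.3071
β_Arden = 0.06480 / 0.02944 = 2.2011
β_P = Σ w_i β_i = 0.05×2.2293 + 0.30×1.2629 + 0.16×1.5744 + 0.10×1.3451 + 0.30×0.3071 + 0.09×2.2011 = 1.1670

1.167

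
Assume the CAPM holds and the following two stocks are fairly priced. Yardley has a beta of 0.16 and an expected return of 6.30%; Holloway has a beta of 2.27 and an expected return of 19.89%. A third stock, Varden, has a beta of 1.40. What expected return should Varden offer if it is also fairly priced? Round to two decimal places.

14.29%

MRP (SML slope) = (19.89% − 6.30%) / (2.27 − 0.16) = 13.59% / 2.11 = 6.4408%
R_f (intercept) = 6.30% − 0.16 × 6.4408% = 5.2695%
E(R_Varden) = R_f + β × MRP = 5.2695% + 1.40 × 6.4408% = 14.29%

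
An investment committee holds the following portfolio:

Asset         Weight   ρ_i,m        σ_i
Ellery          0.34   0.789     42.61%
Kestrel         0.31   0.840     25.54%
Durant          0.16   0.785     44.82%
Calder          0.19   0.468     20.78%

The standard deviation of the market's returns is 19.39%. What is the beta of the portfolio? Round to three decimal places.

1.318

β_Ellery = 0.789 × 42.61% / 19.39% = 1.7338
β_Kestrel = 0.840 × 25.54% / 19.39% = 1.1064
β_Durant = 0.785 × 44.82% / 19.39% = 1.8145
β_Calder = 0.468 × 20.78% / 19.39% = 0.5015
β_P = Σ w_i β_i = 0.34×1.7338 + 0.31×1.1064 + 0.16×1.8145 + 0.19×0.5015 = 1.3181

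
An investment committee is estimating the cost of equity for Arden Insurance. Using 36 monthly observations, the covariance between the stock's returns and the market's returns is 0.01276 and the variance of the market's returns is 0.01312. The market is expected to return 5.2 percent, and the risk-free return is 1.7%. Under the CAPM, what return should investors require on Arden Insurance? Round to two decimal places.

5.10%

β = Cov(R_i, R_m) / Var(R_m) = 0.01276 / 0.01312 = 0.9726
MRP = 5.2% − 1.7% = 3.50%
E(R) = R_f + β × MRP = 1.7% + 0.9726 × 3.5% = 5.10%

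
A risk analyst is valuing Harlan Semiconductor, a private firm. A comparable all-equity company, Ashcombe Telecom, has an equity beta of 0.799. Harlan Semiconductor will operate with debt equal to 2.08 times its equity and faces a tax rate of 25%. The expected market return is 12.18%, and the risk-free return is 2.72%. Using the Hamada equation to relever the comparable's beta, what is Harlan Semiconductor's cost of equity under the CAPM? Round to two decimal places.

22.07%

β_L = β_U × [1 + (1 − t)(D/E)] = 0.799 × [1 + (1 − 0.25) × 2.08]
    = 0.799 × [1 + 0.75 × 2.08] = 0.799 × 2.5600 = 2.0454
MRP = 12.18% − 2.72% = 9.46%
E(R) = R_f + β_L × MRP = 2.72% + 2.0454 × 9.46% = 22.07%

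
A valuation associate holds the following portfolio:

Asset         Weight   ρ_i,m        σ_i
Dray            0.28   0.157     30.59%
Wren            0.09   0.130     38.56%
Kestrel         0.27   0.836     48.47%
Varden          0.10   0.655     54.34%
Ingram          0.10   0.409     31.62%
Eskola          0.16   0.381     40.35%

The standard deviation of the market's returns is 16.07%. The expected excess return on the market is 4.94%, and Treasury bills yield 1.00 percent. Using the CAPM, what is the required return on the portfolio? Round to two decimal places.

β_Dray = 0.157 × 30.59% / 16.07% = 0.2989
β_Wren = 0.130 × 38.56% / 16.07% = 0.3119
β_Kestrel = 0.836 × 48.47% / 16.07% = 2.5215
β_Varden = 0.655 × 54.34% / 16.07% = 2.2149
β_Ingram = 0.409 × 31.62% / 16.07% = 0.8048
β_Eskola = 0.381 × 40.35% / 16.07% = 0.9566
β_P = Σ w_i β_i = 0.28×0.2989 + 0.09×0.3119 + 0.27×2.5215 + 0.10×2.2149 + 0.10×0.8048 + 0.16×0.9566 = 1.2476
E(R_P) = R_f + β_P × MRP = 1.00% + 1.2476 × 4.94% = 7.16%

7.16%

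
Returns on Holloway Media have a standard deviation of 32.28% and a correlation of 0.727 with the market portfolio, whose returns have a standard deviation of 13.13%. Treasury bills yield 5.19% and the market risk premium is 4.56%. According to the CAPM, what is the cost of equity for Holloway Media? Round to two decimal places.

β = ρ × σ_i / σ_m = 0.727 × 32.28% / 13.13% = 1.7873
E(R) = 5.19% + 1.7873 × 4.56% = 13.34%

13.34%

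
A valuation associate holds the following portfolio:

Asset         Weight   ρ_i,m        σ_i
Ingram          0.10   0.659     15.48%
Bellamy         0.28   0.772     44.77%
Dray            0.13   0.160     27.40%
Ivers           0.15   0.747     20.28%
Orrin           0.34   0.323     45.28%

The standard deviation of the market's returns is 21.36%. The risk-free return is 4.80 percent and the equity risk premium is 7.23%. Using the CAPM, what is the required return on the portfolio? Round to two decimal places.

11.07%

β_Ingram = 0.659 × 15.48% / 21.36% = 0.4776
β_Bellamy = 0.772 × 44.77% / 21.36% = 1.6181
β_Dray = 0.160 × 27.40% / 21.36% = 0.2052
β_Ivers = 0.747 × 20.28% / 21.36% = 0.7092
β_Orrin = 0.323 × 45.28% / 21.36% = 0.6847
β_P = Σ w_i β_i = 0.10×0.4776 + 0.28×1.6181 + 0.13×0.2052 + 0.15×0.7092 + 0.34×0.6847 = 0.8667
E(R_P) = R_f + β_P × MRP = 4.80% + 0.8667 × 7.23% = 11.07%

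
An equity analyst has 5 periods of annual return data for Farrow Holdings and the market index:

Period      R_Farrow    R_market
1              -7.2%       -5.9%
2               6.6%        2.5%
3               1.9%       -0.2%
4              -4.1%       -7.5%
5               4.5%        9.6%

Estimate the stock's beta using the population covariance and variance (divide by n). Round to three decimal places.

0.704

Mean R_i = (-7.2 + 6.6 + 1.9 − 4.1 + 4.5) / 5 = 0.3400%
Mean R_m = (-5.9 + 2.5 − 0.2 − 7.5 + 9.6) / 5 = -0.3000%
Σ(R_i − R̄_i)(R_m − R̄_m) = 133.0600  ⇒  Cov = 133.0600 / 5 = 26.6120
Σ(R_m − R̄_m)² = 189.0600  ⇒  Var(R_m) = 189.0600 / 5 = 37.8120
β = Cov / Var(R_m) = 26.6120 / 37.8120 = 0.7038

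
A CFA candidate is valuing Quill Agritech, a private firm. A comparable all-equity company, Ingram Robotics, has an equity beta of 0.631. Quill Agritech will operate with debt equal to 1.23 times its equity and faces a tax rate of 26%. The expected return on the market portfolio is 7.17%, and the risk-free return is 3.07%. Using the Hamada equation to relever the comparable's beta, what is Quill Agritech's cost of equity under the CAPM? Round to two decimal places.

β_L = β_U × [1 + (1 − t)(D/E)] = 0.631 × [1 + (1 − 0.26) × 1.23]
    = 0.631 × [1 + 0.74 × 1.23] = 0.631 × 1.9102 = 1.2053
MRP = 7.17% − 3.07% = 4.10%
E(R) = R_f + β_L × MRP = 3.07% + 1.2053 × 4.10% = 8.01%

8.01%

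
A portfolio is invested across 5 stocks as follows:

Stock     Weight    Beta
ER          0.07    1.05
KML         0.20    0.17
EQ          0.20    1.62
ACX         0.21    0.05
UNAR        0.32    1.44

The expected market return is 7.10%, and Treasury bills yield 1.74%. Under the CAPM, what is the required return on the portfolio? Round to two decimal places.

β_P = Σ w_i β_i = 0.07×1.05 + 0.20×0.17 + 0.20×1.62 + 0.21×0.05 + 0.32×1.44 = 0.9028
MRP = 7.10% − 1.74% = 5.36%
E(R_P) = R_f + β_P × MRP = 1.74% + 0.9028 × 5.36% = 6.58%

6.58%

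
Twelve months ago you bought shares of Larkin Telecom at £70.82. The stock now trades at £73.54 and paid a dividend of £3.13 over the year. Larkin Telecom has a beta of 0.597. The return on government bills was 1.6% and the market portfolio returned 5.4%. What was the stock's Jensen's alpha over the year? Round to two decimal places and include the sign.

Realised HPR = (P1 + D1 − P0) / P0 = (73.54 + 3.13 − 70.82) / 70.82 = 5.85 / 70.82 = 8.2604%
MRP = 5.4% − 1.6% = 3.80%
CAPM required = R_f + β·MRP = 1.6% + 0.597 × 3.8% = 3.8686%
α = realised − required = 8.2604% − 3.8686% = +4.39%

+4.39%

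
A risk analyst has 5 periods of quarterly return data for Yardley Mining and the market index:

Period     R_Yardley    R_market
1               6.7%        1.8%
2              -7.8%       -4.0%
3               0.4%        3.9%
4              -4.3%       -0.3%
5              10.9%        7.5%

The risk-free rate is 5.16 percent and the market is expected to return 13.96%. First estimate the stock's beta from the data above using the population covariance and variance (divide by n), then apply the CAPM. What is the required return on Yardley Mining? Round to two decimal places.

18.94%

Mean R_i = (6.7 − 7.8 + 0.4 − 4.3 + 10.9) / 5 = 1.1800%
Mean R_m = (1.8 − 4.0 + 3.9 − 0.3 + 7.5) / 5 = 1.7800%
Σ(R_i − R̄_i)(R_m − R̄_m) = 117.3580  ⇒  Cov = 117.3580 / 5 = 23.4716
Σ(R_m − R̄_m)² = 74.9480  ⇒  Var(R_m) = 74.9480 / 5 = 14.9896
β = Cov / Var(R_m) = 23.4716 / 14.9896 = 1.5659
MRP = 13.96% − 5.16% = 8.80%
E(R) = R_f + β × MRP = 5.16% + 1.5659 × 8.80% = 18.94%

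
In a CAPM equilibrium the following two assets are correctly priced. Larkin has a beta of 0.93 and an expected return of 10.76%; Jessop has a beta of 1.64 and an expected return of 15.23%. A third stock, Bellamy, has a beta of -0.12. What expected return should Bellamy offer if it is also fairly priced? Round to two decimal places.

4.15%

MRP (SML slope) = (15.23% − 10.76%) / (1.64 − 0.93) = 4.47% / 0.71 = 6.2958%
R_f (intercept) = 10.76% − 0.93 × 6.2958% = 4.9049%
E(R_Bellamy) = R_f + β × MRP = 4.9049% + -0.12 × 6.2958% = 4.15%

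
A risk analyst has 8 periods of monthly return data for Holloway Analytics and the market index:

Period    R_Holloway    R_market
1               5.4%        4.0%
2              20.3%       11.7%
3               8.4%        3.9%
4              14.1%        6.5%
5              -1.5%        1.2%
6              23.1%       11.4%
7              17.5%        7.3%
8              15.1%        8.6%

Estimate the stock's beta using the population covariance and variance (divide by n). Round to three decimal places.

Mean R_i = (5.4 + 20.3 + 8.4 + 14.1 − 1.5 + 23.1 + 17.5 + 15.1) / 8 = 12.8000%
Mean R_m = (4.0 + 11.7 + 3.9 + 6.5 + 1.2 + 11.4 + 7.3 + 8.6) / 8 = 6.8250%
Σ(R_i − R̄_i)(R_m − R̄_m) = 203.7900  ⇒  Cov = 203.7900 / 8 = 25.4738
Σ(R_m − R̄_m)² = 96.3550  ⇒  Var(R_m) = 96.3550 / 8 = 12.0444
β = Cov / Var(R_m) = 25.4738 / 12.0444 = 2.1150

2.115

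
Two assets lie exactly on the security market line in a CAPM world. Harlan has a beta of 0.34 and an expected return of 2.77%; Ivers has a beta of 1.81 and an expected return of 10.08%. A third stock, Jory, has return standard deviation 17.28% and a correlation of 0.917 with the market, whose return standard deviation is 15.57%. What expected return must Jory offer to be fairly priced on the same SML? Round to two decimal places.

6.14%

MRP = (10.08% − 2.77%) / (1.81 − 0.34) = 4.9728%
R_f = 2.77% − 0.34 × 4.9728% = 1.0792%
β_Jory = ρ·σ_i/σ_m = 0.917 × 17.28 / 15.57 = 1.0177
E(R_Jory) = R_f + β × MRP = 1.0792% + 1.0177 × 4.9728% = 6.14%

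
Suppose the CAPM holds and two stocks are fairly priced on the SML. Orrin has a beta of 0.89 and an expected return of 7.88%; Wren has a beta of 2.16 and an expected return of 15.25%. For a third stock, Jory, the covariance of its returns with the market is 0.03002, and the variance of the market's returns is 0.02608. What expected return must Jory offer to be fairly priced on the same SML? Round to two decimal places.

MRP = (15.25% − 7.88%) / (2.16 − 0.89) = 5.8031%
R_f = 7.88% − 0.89 × 5.8031% = 2.7152%
β_Jory = Cov / Var(R_m) = 0.03002 / 0.02608 = 1.1511
E(R_Jory) = R_f + β × MRP = 2.7152% + 1.1511 × 5.8031% = 9.40%

9.40%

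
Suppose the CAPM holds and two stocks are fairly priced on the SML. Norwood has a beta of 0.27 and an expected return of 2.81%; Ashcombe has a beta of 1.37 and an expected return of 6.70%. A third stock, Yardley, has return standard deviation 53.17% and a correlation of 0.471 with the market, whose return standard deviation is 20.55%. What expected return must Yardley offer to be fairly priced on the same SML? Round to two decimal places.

6.16%

MRP = (6.70% − 2.81%) / (1.37 − 0.27) = 3.5364%
R_f = 2.81% − 0.27 × 3.5364% = 1.8552%
β_Yardley = ρ·σ_i/σ_m = 0.471 × 53.17 / 20.55 = 1.2186
E(R_Yardley) = R_f + β × MRP = 1.8552% + 1.2186 × 3.5364% = 6.16%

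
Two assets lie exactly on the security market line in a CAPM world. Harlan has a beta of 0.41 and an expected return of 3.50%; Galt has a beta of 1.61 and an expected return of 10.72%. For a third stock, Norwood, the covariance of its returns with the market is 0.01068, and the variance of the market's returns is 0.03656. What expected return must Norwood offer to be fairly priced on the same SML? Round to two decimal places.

2.79%

MRP = (10.72% − 3.50%) / (1.61 − 0.41) = 6.0167%
R_f = 3.50% − 0.41 × 6.0167% = 1.0332%
β_Norwood = Cov / Var(R_m) = 0.01068 / 0.03656 = 0.2921
E(R_Norwood) = R_f + β × MRP = 1.0332% + 0.2921 × 6.0167% = 2.79%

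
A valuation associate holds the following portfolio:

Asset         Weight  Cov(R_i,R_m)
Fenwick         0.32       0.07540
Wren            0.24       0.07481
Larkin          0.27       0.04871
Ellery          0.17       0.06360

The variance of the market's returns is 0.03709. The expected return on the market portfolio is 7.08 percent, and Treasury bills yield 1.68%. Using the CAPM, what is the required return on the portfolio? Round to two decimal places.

β_Fenwick = 0.07540 / 0.03709 = 2.0329
β_Wren = 0.07481 / 0.03709 = 2.0170
β_Larkin = 0.04871 / 0.03709 = 1.3133
β_Ellery = 0.06360 / 0.03709 = 1.7147
β_P = Σ w_i β_i = 0.32×2.0329 + 0.24×2.0170 + 0.27×1.3133 + 0.17×1.7147 = 1.7807
MRP = 7.08% − 1.68% = 5.40%
E(R_P) = R_f + β_P × MRP = 1.68% + 1.7807 × 5.40% = 11.30%

11.30%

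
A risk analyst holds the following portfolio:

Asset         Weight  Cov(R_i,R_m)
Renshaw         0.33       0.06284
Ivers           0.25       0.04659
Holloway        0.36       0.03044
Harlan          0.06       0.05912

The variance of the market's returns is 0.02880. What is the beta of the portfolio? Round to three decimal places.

1.628

β_Renshaw = 0.06284 / 0.02880 = 2.1819
β_Ivers = 0.04659 / 0.02880 = 1.6177
β_Holloway = 0.03044 / 0.02880 = 1.0569
β_Harlan = 0.05912 / 0.02880 = 2.0528
β_P = Σ w_i β_i = 0.33×2.1819 + 0.25×1.6177 + 0.36×1.0569 + 0.06×2.0528 = 1.6281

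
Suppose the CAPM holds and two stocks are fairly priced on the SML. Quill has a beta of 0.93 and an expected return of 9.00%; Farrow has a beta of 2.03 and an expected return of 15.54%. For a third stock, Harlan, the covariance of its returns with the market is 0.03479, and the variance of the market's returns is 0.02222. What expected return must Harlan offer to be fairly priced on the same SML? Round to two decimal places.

MRP = (15.54% − 9.00%) / (2.03 − 0.93) = 5.9455%
R_f = 9.00% − 0.93 × 5.9455% = 3.4707%
β_Harlan = Cov / Var(R_m) = 0.03479 / 0.02222 = 1.5657
E(R_Harlan) = R_f + β × MRP = 3.4707% + 1.5657 × 5.9455% = 12.78%

12.78%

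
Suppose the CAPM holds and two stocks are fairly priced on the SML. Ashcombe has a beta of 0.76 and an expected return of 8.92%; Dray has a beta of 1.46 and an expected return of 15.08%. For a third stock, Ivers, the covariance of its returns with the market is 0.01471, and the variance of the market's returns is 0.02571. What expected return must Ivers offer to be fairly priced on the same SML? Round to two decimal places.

MRP = (15.08% − 8.92%) / (1.46 − 0.76) = 8.8000%
R_f = 8.92% − 0.76 × 8.8000% = 2.2320%
β_Ivers = Cov / Var(R_m) = 0.01471 / 0.02571 = 0.5722
E(R_Ivers) = R_f + β × MRP = 2.2320% + 0.5722 × 8.8000% = 7.27%

7.27%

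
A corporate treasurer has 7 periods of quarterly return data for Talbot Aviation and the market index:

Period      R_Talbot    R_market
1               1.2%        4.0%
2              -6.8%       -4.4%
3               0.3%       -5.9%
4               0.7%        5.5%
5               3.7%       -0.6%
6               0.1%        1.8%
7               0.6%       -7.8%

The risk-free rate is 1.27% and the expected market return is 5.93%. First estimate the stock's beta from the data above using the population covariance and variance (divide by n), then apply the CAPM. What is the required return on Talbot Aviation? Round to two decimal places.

2.16%

Mean R_i = (1.2 − 6.8 + 0.3 + 0.7 + 3.7 + 0.1 + 0.6) / 7 = -0.0286%
Mean R_m = (4.0 − 4.4 − 5.9 + 5.5 − 0.6 + 1.8 − 7.8) / 7 = -1.0571%
Σ(R_i − R̄_i)(R_m − R̄_m) = 29.8686  ⇒  Cov = 29.8686 / 7 = 4.2669
Σ(R_m − R̄_m)² = 157.0371  ⇒  Var(R_m) = 157.0371 / 7 = 22.4339
β = Cov / Var(R_m) = 4.2669 / 22.4339 = 0.1902
MRP = 5.93% − 1.27% = 4.66%
E(R) = R_f + β × MRP = 1.27% + 0.1902 × 4.66% = 2.16%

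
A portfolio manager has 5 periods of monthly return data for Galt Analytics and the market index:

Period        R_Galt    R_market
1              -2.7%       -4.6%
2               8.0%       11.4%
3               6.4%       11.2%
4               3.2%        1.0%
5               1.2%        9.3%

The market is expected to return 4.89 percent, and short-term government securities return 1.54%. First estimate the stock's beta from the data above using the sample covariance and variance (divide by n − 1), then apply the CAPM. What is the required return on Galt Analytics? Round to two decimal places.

3.16%

Mean R_i = (-2.7 + 8.0 + 6.4 + 3.2 + 1.2) / 5 = 3.2200%
Mean R_m = (-4.6 + 11.4 + 11.2 + 1.0 + 9.3) / 5 = 5.6600%
Σ(R_i − R̄_i)(R_m − R̄_m) = 98.5340  ⇒  Cov = 98.5340 / 4 = 24.6335
Σ(R_m − R̄_m)² = 203.8720  ⇒  Var(R_m) = 203.8720 / 4 = 50.9680
β = Cov / Var(R_m) = 24.6335 / 50.9680 = 0.4833
MRP = 4.89% − 1.54% = 3.35%
E(R) = R_f + β × MRP = 1.54% + 0.4833 × 3.35% = 3.16%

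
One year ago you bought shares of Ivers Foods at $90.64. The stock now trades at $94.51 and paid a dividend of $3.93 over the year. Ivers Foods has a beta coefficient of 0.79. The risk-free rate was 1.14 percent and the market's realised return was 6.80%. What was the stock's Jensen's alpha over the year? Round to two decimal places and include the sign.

Realised HPR = (P1 + D1 − P0) / P0 = (94.51 + 3.93 − 90.64) / 90.64 = 7.80 / 90.64 = 8.6055%
MRP = 6.80% − 1.14% = 5.66%
CAPM required = R_f + β·MRP = 1.14% + 0.79 × 5.66% = 5.6114%
α = realised − required = 8.6055% − 5.6114% = +2.99%

+2.99%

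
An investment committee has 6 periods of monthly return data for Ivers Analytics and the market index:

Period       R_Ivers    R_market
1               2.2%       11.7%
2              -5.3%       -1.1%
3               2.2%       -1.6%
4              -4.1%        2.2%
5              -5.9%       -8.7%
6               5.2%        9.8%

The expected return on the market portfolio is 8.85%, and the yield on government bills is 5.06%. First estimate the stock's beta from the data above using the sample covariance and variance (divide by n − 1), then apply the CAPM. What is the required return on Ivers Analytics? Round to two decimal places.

Mean R_i = (2.2 − 5.3 + 2.2 − 4.1 − 5.9 + 5.2) / 6 = -0.9500%
Mean R_m = (11.7 − 1.1 − 1.6 + 2.2 − 8.7 + 9.8) / 6 = 2.0500%
Σ(R_i − R̄_i)(R_m − R̄_m) = 133.0050  ⇒  Cov = 133.0050 / 5 = 26.6010
Σ(R_m − R̄_m)² = 292.0150  ⇒  Var(R_m) = 292.0150 / 5 = 58.4030
β = Cov / Var(R_m) = 26.6010 / 58.4030 = 0.4555
MRP = 8.85% − 5.06% = 3.79%
E(R) = R_f + β × MRP = 5.06% + 0.4555 × 3.79% = 6.79%

6.79%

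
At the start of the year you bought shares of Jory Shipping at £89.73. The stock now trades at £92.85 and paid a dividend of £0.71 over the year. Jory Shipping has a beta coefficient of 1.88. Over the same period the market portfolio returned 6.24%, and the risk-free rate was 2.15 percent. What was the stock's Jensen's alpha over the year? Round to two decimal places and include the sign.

-5.57%

Realised HPR = (P1 + D1 − P0) / P0 = (92.85 + 0.71 − 89.73) / 89.73 = 3.83 / 89.73 = 4.2684%
MRP = 6.24% − 2.15% = 4.09%
CAPM required = R_f + β·MRP = 2.15% + 1.88 × 4.09% = 9.8392%
α = realised − required = 4.2684% − 9.8392% = -5.57%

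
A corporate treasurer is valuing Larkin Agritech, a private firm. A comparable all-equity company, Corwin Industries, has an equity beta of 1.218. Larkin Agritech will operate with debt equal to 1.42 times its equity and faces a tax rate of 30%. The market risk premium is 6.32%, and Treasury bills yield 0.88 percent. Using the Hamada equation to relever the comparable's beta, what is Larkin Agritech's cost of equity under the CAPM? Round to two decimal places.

β_L = β_U × [1 + (1 − t)(D/E)] = 1.218 × [1 + (1 − 0.30) × 1.42]
    = 1.218 × [1 + 0.70 × 1.42] = 1.218 × 1.9940 = 2.4287
E(R) = R_f + β_L × MRP = 0.88% + 2.4287 × 6.32% = 16.23%

16.23%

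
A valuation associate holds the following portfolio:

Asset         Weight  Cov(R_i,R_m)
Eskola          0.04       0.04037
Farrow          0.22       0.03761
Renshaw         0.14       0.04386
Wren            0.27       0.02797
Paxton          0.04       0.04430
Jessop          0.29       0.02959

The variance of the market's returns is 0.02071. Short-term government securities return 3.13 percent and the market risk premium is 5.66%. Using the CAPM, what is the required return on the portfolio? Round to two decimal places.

12.40%

β_Eskola = 0.04037 / 0.02071 = 1.9493
β_Farrow = 0.03761 / 0.02071 = 1.8160
β_Renshaw = 0.04386 / 0.02071 = 2.1178
β_Wren = 0.02797 / 0.02071 = 1.3506
β_Paxton = 0.04430 / 0.02071 = 2.1391
β_Jessop = 0.02959 / 0.02071 = 1.4288
β_P = Σ w_i β_i = 0.04×1.9493 + 0.22×1.8160 + 0.14×2.1178 + 0.27×1.3506 + 0.04×2.1391 + 0.29×1.4288 = 1.6386
E(R_P) = R_f + β_P × MRP = 3.13% + 1.6386 × 5.66% = 12.40%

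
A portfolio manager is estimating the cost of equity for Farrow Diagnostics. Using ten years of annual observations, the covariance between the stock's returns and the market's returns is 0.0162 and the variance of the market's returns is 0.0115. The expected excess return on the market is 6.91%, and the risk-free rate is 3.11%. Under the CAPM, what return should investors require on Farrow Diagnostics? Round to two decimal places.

12.84%

β = Cov(R_i, R_m) / Var(R_m) = 0.0162 / 0.0115 = 1.4087
E(R) = R_f + β × MRP = 3.11% + 1.4087 × 6.91% = 12.84%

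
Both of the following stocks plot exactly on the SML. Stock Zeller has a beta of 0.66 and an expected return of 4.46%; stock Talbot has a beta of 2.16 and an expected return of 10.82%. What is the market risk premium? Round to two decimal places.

Both satisfy E(R) = R_f + β·MRP, so the slope of the SML is
MRP = (10.82% − 4.46%) / (2.16 − 0.66) = 6.36% / 1.50 = 4.2400%

4.24%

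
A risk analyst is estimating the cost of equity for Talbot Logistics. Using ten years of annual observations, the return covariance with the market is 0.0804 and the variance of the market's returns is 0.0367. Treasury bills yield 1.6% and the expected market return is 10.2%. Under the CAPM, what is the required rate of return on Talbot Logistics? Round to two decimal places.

20.44%

β = Cov(R_i, R_m) / Var(R_m) = 0.0804 / 0.0367 = 2.1907
MRP = 10.2% − 1.6% = 8.60%
E(R) = R_f + β × MRP = 1.6% + 2.1907 × 8.6% = 20.44%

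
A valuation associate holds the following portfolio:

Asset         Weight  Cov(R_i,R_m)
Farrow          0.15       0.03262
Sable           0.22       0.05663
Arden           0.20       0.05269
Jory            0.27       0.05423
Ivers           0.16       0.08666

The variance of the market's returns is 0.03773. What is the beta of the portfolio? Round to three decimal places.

1.495

β_Farrow = 0.03262 / 0.03773 = 0.8646
β_Sable = 0.05663 / 0.03773 = 1.5009
β_Arden = 0.05269 / 0.03773 = 1.3965
β_Jory = 0.05423 / 0.03773 = 1.4373
β_Ivers = 0.08666 / 0.03773 = 2.2968
β_P = Σ w_i β_i = 0.15×0.8646 + 0.22×1.5009 + 0.20×1.3965 + 0.27×1.4373 + 0.16×2.2968 = 1.4947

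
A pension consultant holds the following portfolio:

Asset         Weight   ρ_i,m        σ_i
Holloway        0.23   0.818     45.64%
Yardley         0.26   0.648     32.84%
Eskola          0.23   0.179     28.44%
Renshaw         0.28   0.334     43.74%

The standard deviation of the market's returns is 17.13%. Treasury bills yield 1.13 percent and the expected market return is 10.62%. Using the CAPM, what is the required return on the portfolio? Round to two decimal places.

11.87%

β_Holloway = 0.818 × 45.64% / 17.13% = 2.1794
β_Yardley = 0.648 × 32.84% / 17.13% = 1.2423
β_Eskola = 0.179 × 28.44% / 17.13% = 0.2972
β_Renshaw = 0.334 × 43.74% / 17.13% = 0.8528
β_P = Σ w_i β_i = 0.23×2.1794 + 0.26×1.2423 + 0.23×0.2972 + 0.28×0.8528 = 1.1314
MRP = 10.62% − 1.13% = 9.49%
E(R_P) = R_f + β_P × MRP = 1.13% + 1.1314 × 9.49% = 11.87%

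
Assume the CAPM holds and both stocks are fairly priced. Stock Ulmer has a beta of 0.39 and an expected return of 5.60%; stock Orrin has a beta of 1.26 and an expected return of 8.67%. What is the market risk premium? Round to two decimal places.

Both satisfy E(R) = R_f + β·MRP, so the slope of the SML is
MRP = (8.67% − 5.60%) / (1.26 − 0.39) = 3.07% / 0.87 = 3.5287%

3.53%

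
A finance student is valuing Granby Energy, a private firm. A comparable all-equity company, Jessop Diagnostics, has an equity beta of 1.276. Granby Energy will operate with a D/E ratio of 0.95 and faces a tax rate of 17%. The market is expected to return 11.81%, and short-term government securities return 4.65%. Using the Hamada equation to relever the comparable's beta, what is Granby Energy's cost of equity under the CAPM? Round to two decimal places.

β_L = β_U × [1 + (1 − t)(D/E)] = 1.276 × [1 + (1 − 0.17) × 0.95]
    = 1.276 × [1 + 0.83 × 0.95] = 1.276 × 1.7885 = 2.2821
MRP = 11.81% − 4.65% = 7.16%
E(R) = R_f + β_L × MRP = 4.65% + 2.2821 × 7.16% = 20.99%

20.99%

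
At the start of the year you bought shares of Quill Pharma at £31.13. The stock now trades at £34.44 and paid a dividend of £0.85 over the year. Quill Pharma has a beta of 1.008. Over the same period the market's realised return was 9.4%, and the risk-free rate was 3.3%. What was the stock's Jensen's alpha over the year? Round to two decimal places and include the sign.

Realised HPR = (P1 + D1 − P0) / P0 = (34.44 + 0.85 − 31.13) / 31.13 = 4.16 / 31.13 = 13.3633%
MRP = 9.4% − 3.3% = 6.10%
CAPM required = R_f + β·MRP = 3.3% + 1.008 × 6.1% = 9.4488%
α = realised − required = 13.3633% − 9.4488% = +3.91%

+3.91%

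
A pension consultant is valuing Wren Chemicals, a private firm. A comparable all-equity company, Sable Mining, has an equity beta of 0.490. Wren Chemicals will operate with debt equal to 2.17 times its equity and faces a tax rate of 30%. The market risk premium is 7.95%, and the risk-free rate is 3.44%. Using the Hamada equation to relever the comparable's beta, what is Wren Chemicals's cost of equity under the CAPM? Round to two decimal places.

β_L = β_U × [1 + (1 − t)(D/E)] = 0.490 × [1 + (1 − 0.30) × 2.17]
    = 0.490 × [1 + 0.70 × 2.17] = 0.490 × 2.5190 = 1.2343
E(R) = R_f + β_L × MRP = 3.44% + 1.2343 × 7.95% = 13.25%

13.25%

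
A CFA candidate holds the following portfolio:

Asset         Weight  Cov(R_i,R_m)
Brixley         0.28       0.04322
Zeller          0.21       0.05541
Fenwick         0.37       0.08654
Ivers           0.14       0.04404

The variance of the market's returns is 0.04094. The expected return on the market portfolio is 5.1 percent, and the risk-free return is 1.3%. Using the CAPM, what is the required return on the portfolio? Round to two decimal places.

7.05%

β_Brixley = 0.04322 / 0.04094 = 1.0557
β_Zeller = 0.05541 / 0.04094 = 1.3534
β_Fenwick = 0.08654 / 0.04094 = 2.1138
β_Ivers = 0.04404 / 0.04094 = 1.0757
β_P = Σ w_i β_i = 0.28×1.0557 + 0.21×1.3534 + 0.37×2.1138 + 0.14×1.0757 = 1.5125
MRP = 5.1% − 1.3% = 3.80%
E(R_P) = R_f + β_P × MRP = 1.3% + 1.5125 × 3.8% = 7.05%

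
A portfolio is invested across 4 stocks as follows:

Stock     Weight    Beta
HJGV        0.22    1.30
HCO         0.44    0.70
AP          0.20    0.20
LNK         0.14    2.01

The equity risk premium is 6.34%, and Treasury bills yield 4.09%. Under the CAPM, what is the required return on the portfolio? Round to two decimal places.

9.89%

β_P = Σ w_i β_i = 0.22×1.30 + 0.44×0.70 + 0.20×0.20 + 0.14×2.01 = 0.9154
E(R_P) = R_f + β_P × MRP = 4.09% + 0.9154 × 6.34% = 9.89%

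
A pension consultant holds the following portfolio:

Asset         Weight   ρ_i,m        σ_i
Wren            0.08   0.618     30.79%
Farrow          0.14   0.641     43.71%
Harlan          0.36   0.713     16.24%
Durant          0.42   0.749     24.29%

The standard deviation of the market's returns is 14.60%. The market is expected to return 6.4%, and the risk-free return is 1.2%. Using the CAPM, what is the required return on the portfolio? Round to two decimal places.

β_Wren = 0.618 × 30.79% / 14.60% = 1.3033
β_Farrow = 0.641 × 43.71% / 14.60% = 1.9190
β_Harlan = 0.713 × 16.24% / 14.60% = 0.7931
β_Durant = 0.749 × 24.29% / 14.60% = 1.2461
β_P = Σ w_i β_i = 0.08×1.3033 + 0.14×1.9190 + 0.36×0.7931 + 0.42×1.2461 = 1.1818
MRP = 6.4% − 1.2% = 5.20%
E(R_P) = R_f + β_P × MRP = 1.2% + 1.1818 × 5.2% = 7.35%

7.35%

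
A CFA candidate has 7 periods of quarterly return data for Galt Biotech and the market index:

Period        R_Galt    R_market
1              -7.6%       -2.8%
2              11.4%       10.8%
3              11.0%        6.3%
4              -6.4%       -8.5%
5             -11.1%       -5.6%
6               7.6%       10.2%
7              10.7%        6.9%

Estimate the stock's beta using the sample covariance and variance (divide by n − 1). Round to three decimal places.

Mean R_i = (-7.6 + 11.4 + 11.0 − 6.4 − 11.1 + 7.6 + 10.7) / 7 = 2.2286%
Mean R_m = (-2.8 + 10.8 + 6.3 − 8.5 − 5.6 + 10.2 + 6.9) / 7 = 2.4714%
Σ(R_i − R̄_i)(R_m − R̄_m) = 443.0557  ⇒  Cov = 443.0557 / 6 = 73.8426
Σ(R_m − R̄_m)² = 376.6743  ⇒  Var(R_m) = 376.6743 / 6 = 62.7791
β = Cov / Var(R_m) = 73.8426 / 62.7791 = 1.1762

1.176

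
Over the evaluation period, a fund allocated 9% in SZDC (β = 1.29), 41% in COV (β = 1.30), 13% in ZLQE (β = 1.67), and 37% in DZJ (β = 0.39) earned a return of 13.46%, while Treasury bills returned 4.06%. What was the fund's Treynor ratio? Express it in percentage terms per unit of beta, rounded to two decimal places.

9.30%

β_P = 0.09×1.29 + 0.41×1.30 + 0.13×1.67 + 0.37×0.39 = 1.0105
Treynor = (R_P − R_f) / β_P = (13.46% − 4.06%) / 1.0105 = 9.40% / 1.0105 = 9.30%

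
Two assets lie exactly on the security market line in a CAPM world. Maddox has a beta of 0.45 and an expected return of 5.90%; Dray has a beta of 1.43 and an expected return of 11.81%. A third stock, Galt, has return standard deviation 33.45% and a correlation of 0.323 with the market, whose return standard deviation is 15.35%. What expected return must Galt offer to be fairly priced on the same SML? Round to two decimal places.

7.43%

MRP = (11.81% − 5.90%) / (1.43 − 0.45) = 6.0306%
R_f = 5.90% − 0.45 × 6.0306% = 3.1862%
β_Galt = ρ·σ_i/σ_m = 0.323 × 33.45 / 15.35 = 0.7039
E(R_Galt) = R_f + β × MRP = 3.1862% + 0.7039 × 6.0306% = 7.43%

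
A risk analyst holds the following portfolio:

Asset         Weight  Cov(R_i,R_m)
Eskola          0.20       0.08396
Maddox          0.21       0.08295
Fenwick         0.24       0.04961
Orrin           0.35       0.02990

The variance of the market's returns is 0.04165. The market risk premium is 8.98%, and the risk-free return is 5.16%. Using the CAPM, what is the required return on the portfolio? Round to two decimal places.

β_Eskola = 0.08396 / 0.04165 = 2.0158
β_Maddox = 0.08295 / 0.04165 = 1.9916
β_Fenwick = 0.04961 / 0.04165 = 1.1911
β_Orrin = 0.02990 / 0.04165 = 0.7179
β_P = Σ w_i β_i = 0.20×2.0158 + 0.21×1.9916 + 0.24×1.1911 + 0.35×0.7179 = 1.3585
E(R_P) = R_f + β_P × MRP = 5.16% + 1.3585 × 8.98% = 17.36%

17.36%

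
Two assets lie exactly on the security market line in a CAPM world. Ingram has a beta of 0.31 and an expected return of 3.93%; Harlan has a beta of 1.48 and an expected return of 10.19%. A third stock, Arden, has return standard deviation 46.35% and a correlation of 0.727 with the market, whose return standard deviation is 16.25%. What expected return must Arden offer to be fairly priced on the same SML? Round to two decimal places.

13.37%

MRP = (10.19% − 3.93%) / (1.48 − 0.31) = 5.3504%
R_f = 3.93% − 0.31 × 5.3504% = 2.2714%
β_Arden = ρ·σ_i/σ_m = 0.727 × 46.35 / 16.25 = 2.0736
E(R_Arden) = R_f + β × MRP = 2.2714% + 2.0736 × 5.3504% = 13.37%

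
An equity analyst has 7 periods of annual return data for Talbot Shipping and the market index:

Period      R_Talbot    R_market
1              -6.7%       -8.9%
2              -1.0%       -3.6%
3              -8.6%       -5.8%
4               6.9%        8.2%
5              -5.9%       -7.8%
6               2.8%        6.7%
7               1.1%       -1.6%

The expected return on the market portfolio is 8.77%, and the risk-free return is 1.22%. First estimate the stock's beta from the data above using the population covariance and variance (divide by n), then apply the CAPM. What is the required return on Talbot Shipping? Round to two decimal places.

6.98%

Mean R_i = (-6.7 − 1.0 − 8.6 + 6.9 − 5.9 + 2.8 + 1.1) / 7 = -1.6286%
Mean R_m = (-8.9 − 3.6 − 5.8 + 8.2 − 7.8 + 6.7 − 1.6) / 7 = -1.8286%
Σ(R_i − R̄_i)(R_m − R̄_m) = 211.8643  ⇒  Cov = 211.8643 / 7 = 30.2663
Σ(R_m − R̄_m)² = 277.9343  ⇒  Var(R_m) = 277.9343 / 7 = 39.7049
β = Cov / Var(R_m) = 30.2663 / 39.7049 = 0.7623
MRP = 8.77% − 1.22% = 7.55%
E(R) = R_f + β × MRP = 1.22% + 0.7623 × 7.55% = 6.98%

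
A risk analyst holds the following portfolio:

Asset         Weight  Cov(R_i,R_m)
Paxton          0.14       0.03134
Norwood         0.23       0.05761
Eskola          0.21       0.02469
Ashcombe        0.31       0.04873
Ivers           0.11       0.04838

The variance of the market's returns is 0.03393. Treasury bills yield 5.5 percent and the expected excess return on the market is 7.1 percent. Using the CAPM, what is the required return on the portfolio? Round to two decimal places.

14.55%

β_Paxton = 0.03134 / 0.03393 = 0.9237
β_Norwood = 0.05761 / 0.03393 = 1.6979
β_Eskola = 0.02469 / 0.03393 = 0.7277
β_Ashcombe = 0.04873 / 0.03393 = 1.4362
β_Ivers = 0.04838 / 0.03393 = 1.4259
β_P = Σ w_i β_i = 0.14×0.9237 + 0.23×1.6979 + 0.21×0.7277 + 0.31×1.4362 + 0.11×1.4259 = 1.2747
E(R_P) = R_f + β_P × MRP = 5.5% + 1.2747 × 7.1% = 14.55%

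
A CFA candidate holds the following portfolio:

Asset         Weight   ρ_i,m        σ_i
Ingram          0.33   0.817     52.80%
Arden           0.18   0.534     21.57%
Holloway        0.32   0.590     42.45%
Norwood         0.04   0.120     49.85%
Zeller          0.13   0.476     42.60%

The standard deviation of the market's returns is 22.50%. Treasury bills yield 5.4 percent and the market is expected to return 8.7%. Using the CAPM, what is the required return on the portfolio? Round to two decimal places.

9.39%

β_Ingram = 0.817 × 52.80% / 22.50% = 1.9172
β_Arden = 0.534 × 21.57% / 22.50% = 0.5119
β_Holloway = 0.590 × 42.45% / 22.50% = 1.1131
β_Norwood = 0.120 × 49.85% / 22.50% = 0.2659
β_Zeller = 0.476 × 42.60% / 22.50% = 0.9012
β_P = Σ w_i β_i = 0.33×1.9172 + 0.18×0.5119 + 0.32×1.1131 + 0.04×0.2659 + 0.13×0.9012 = 1.2088
MRP = 8.7% − 5.4% = 3.30%
E(R_P) = R_f + β_P × MRP = 5.4% + 1.2088 × 3.3% = 9.39%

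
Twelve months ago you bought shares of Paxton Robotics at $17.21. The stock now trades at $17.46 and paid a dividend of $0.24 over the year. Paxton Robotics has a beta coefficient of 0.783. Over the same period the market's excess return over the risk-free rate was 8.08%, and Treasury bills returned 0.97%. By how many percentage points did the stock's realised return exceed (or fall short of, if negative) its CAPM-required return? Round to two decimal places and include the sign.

Realised HPR = (P1 + D1 − P0) / P0 = (17.46 + 0.24 − 17.21) / 17.21 = 0.49 / 17.21 = 2.8472%
CAPM required = R_f + β·MRP = 0.97% + 0.783 × 8.08% = 7.29664%
α = realised − required = 2.8472% − 7.29664% = -4.45%

-4.45%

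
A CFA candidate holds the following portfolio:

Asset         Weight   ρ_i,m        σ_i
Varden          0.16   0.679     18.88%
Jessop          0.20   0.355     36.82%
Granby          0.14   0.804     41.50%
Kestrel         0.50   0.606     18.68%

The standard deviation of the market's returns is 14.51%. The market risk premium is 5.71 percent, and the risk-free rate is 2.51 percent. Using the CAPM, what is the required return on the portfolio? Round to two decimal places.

β_Varden = 0.679 × 18.88% / 14.51% = 0.8835
β_Jessop = 0.355 × 36.82% / 14.51% = 0.9008
β_Granby = 0.804 × 41.50% / 14.51% = 2.2995
β_Kestrel = 0.606 × 18.68% / 14.51% = 0.7802
β_P = Σ w_i β_i = 0.16×0.8835 + 0.20×0.9008 + 0.14×2.2995 + 0.50×0.7802 = 1.0336
E(R_P) = R_f + β_P × MRP = 2.51% + 1.0336 × 5.71% = 8.41%

8.41%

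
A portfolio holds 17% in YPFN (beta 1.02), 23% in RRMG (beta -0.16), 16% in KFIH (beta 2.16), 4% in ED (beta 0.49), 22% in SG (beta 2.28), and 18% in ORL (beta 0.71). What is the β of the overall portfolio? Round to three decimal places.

1.131

β_P = Σ w_i β_i = 0.17×1.02 + 0.23×-0.16 + 0.16×2.16 + 0.04×0.49 + 0.22×2.28 + 0.18×0.71 = 1.1312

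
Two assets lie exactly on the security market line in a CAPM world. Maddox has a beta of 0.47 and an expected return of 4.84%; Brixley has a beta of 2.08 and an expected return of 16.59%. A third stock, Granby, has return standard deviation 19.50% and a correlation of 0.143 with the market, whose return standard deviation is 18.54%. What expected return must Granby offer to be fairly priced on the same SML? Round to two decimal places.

2.51%

MRP = (16.59% − 4.84%) / (2.08 − 0.47) = 7.2981%
R_f = 4.84% − 0.47 × 7.2981% = 1.4099%
β_Granby = ρ·σ_i/σ_m = 0.143 × 19.50 / 18.54 = 0.1504
E(R_Granby) = R_f + β × MRP = 1.4099% + 0.1504 × 7.2981% = 2.51%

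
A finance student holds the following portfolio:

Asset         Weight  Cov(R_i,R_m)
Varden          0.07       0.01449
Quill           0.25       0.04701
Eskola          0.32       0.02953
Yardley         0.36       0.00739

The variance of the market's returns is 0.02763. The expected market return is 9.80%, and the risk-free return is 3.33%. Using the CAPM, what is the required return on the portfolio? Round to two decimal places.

9.16%

β_Varden = 0.01449 / 0.02763 = 0.5244
β_Quill = 0.04701 / 0.02763 = 1.7014
β_Eskola = 0.02953 / 0.02763 = 1.0688
β_Yardley = 0.00739 / 0.02763 = 0.2675
β_P = Σ w_i β_i = 0.07×0.5244 + 0.25×1.7014 + 0.32×1.0688 + 0.36×0.2675 = 0.9004
MRP = 9.80% − 3.33% = 6.47%
E(R_P) = R_f + β_P × MRP = 3.33% + 0.9004 × 6.47% = 9.16%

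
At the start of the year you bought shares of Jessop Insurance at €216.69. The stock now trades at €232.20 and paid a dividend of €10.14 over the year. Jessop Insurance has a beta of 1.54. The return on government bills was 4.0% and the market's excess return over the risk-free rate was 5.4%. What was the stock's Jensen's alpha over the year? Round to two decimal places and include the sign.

Realised HPR = (P1 + D1 − P0) / P0 = (232.20 + 10.14 − 216.69) / 216.69 = 25.65 / 216.69 = 11.8372%
CAPM required = R_f + β·MRP = 4.0% + 1.54 × 5.4% = 12.3160%
α = realised − required = 11.8372% − 12.3160% = -0.48%

-0.48%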